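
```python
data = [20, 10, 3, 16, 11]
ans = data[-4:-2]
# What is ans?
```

data has length 5. The slice data[-4:-2] selects indices [1, 2] (1->10, 2->3), giving [10, 3].

[10, 3]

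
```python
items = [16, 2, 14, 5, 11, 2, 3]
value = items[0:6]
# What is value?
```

items has length 7. The slice items[0:6] selects indices [0, 1, 2, 3, 4, 5] (0->16, 1->2, 2->14, 3->5, 4->11, 5->2), giving [16, 2, 14, 5, 11, 2].

[16, 2, 14, 5, 11, 2]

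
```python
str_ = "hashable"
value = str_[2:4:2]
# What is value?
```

str_ has length 8. The slice str_[2:4:2] selects indices [2] (2->'s'), giving 's'.

's'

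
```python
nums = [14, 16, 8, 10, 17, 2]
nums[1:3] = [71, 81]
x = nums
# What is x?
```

nums starts as [14, 16, 8, 10, 17, 2] (length 6). The slice nums[1:3] covers indices [1, 2] with values [16, 8]. Replacing that slice with [71, 81] (same length) produces [14, 71, 81, 10, 17, 2].

[14, 71, 81, 10, 17, 2]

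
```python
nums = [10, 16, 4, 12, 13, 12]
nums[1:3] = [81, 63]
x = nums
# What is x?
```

nums starts as [10, 16, 4, 12, 13, 12] (length 6). The slice nums[1:3] covers indices [1, 2] with values [16, 4]. Replacing that slice with [81, 63] (same length) produces [10, 81, 63, 12, 13, 12].

[10, 81, 63, 12, 13, 12]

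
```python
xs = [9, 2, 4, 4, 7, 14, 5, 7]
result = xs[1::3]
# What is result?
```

xs has length 8. The slice xs[1::3] selects indices [1, 4, 7] (1->2, 4->7, 7->7), giving [2, 7, 7].

[2, 7, 7]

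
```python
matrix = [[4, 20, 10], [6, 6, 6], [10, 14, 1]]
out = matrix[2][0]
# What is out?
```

matrix[2] = [10, 14, 1]. Taking column 0 of that row yields 10.

10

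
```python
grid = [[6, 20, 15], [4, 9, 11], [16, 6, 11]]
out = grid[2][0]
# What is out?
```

grid[2] = [16, 6, 11]. Taking column 0 of that row yields 16.

16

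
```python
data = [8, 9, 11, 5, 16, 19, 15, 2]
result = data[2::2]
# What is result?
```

data has length 8. The slice data[2::2] selects indices [2, 4, 6] (2->11, 4->16, 6->15), giving [11, 16, 15].

[11, 16, 15]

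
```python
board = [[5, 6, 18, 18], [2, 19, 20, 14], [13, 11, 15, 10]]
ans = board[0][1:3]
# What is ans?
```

board[0] = [5, 6, 18, 18]. board[0] has length 4. The slice board[0][1:3] selects indices [1, 2] (1->6, 2->18), giving [6, 18].

[6, 18]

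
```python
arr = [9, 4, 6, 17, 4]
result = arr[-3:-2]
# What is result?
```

arr has length 5. The slice arr[-3:-2] selects indices [2] (2->6), giving [6].

[6]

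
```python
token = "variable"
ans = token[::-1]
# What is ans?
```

token has length 8. The slice token[::-1] selects indices [7, 6, 5, 4, 3, 2, 1, 0] (7->'e', 6->'l', 5->'b', 4->'a', 3->'i', 2->'r', 1->'a', 0->'v'), giving 'elbairav'.

'elbairav'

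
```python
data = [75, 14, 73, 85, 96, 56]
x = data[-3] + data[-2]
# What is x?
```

data has length 6. Negative index -3 maps to positive index 6 + (-3) = 3. data[3] = 85.
data has length 6. Negative index -2 maps to positive index 6 + (-2) = 4. data[4] = 96.
Sum: 85 + 96 = 181.

181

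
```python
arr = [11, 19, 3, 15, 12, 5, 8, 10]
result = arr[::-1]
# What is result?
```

arr has length 8. The slice arr[::-1] selects indices [7, 6, 5, 4, 3, 2, 1, 0] (7->10, 6->8, 5->5, 4->12, 3->15, 2->3, 1->19, 0->11), giving [10, 8, 5, 12, 15, 3, 19, 11].

[10, 8, 5, 12, 15, 3, 19, 11]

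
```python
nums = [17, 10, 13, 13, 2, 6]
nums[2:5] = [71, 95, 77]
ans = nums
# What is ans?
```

nums starts as [17, 10, 13, 13, 2, 6] (length 6). The slice nums[2:5] covers indices [2, 3, 4] with values [13, 13, 2]. Replacing that slice with [71, 95, 77] (same length) produces [17, 10, 71, 95, 77, 6].

[17, 10, 71, 95, 77, 6]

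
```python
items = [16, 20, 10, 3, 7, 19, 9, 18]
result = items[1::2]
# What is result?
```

items has length 8. The slice items[1::2] selects indices [1, 3, 5, 7] (1->20, 3->3, 5->19, 7->18), giving [20, 3, 19, 18].

[20, 3, 19, 18]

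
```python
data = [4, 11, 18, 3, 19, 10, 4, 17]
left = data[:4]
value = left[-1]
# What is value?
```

data has length 8. The slice data[:4] selects indices [0, 1, 2, 3] (0->4, 1->11, 2->18, 3->3), giving [4, 11, 18, 3]. So left = [4, 11, 18, 3]. Then left[-1] = 3.

3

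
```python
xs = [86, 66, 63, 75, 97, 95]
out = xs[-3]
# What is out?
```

xs has length 6. Negative index -3 maps to positive index 6 + (-3) = 3. xs[3] = 75.

75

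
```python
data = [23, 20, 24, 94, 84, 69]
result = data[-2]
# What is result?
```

data has length 6. Negative index -2 maps to positive index 6 + (-2) = 4. data[4] = 84.

84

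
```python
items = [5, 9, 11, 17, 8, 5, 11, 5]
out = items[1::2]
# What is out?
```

items has length 8. The slice items[1::2] selects indices [1, 3, 5, 7] (1->9, 3->17, 5->5, 7->5), giving [9, 17, 5, 5].

[9, 17, 5, 5]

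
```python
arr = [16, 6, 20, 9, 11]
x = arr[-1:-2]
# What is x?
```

arr has length 5. The slice arr[-1:-2] resolves to an empty index range, so the result is [].

[]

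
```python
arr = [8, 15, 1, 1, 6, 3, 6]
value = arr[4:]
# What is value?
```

arr has length 7. The slice arr[4:] selects indices [4, 5, 6] (4->6, 5->3, 6->6), giving [6, 3, 6].

[6, 3, 6]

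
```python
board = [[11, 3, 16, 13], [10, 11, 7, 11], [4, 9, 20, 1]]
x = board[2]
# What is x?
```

board has 3 rows. Row 2 is [4, 9, 20, 1].

[4, 9, 20, 1]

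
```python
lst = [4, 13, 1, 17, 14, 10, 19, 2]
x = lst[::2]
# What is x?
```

lst has length 8. The slice lst[::2] selects indices [0, 2, 4, 6] (0->4, 2->1, 4->14, 6->19), giving [4, 1, 14, 19].

[4, 1, 14, 19]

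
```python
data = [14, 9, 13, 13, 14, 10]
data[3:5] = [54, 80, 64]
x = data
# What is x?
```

data starts as [14, 9, 13, 13, 14, 10] (length 6). The slice data[3:5] covers indices [3, 4] with values [13, 14]. Replacing that slice with [54, 80, 64] (different length) produces [14, 9, 13, 54, 80, 64, 10].

[14, 9, 13, 54, 80, 64, 10]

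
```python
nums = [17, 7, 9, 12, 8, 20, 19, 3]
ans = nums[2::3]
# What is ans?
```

nums has length 8. The slice nums[2::3] selects indices [2, 5] (2->9, 5->20), giving [9, 20].

[9, 20]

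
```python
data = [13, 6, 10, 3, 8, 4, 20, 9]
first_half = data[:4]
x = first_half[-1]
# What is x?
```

data has length 8. The slice data[:4] selects indices [0, 1, 2, 3] (0->13, 1->6, 2->10, 3->3), giving [13, 6, 10, 3]. So first_half = [13, 6, 10, 3]. Then first_half[-1] = 3.

3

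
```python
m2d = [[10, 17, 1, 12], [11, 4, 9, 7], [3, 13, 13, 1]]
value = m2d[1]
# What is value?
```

m2d has 3 rows. Row 1 is [11, 4, 9, 7].

[11, 4, 9, 7]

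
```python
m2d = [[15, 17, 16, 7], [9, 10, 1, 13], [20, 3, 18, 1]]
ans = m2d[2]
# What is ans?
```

m2d has 3 rows. Row 2 is [20, 3, 18, 1].

[20, 3, 18, 1]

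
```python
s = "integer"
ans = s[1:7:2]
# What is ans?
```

s has length 7. The slice s[1:7:2] selects indices [1, 3, 5] (1->'n', 3->'e', 5->'e'), giving 'nee'.

'nee'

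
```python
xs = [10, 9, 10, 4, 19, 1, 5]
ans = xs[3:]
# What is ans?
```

xs has length 7. The slice xs[3:] selects indices [3, 4, 5, 6] (3->4, 4->19, 5->1, 6->5), giving [4, 19, 1, 5].

[4, 19, 1, 5]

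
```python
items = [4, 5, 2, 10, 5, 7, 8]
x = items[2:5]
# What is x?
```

items has length 7. The slice items[2:5] selects indices [2, 3, 4] (2->2, 3->10, 4->5), giving [2, 10, 5].

[2, 10, 5]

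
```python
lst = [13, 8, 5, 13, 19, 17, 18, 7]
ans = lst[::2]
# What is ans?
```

lst has length 8. The slice lst[::2] selects indices [0, 2, 4, 6] (0->13, 2->5, 4->19, 6->18), giving [13, 5, 19, 18].

[13, 5, 19, 18]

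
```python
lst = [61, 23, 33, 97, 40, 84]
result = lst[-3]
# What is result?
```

lst has length 6. Negative index -3 maps to positive index 6 + (-3) = 3. lst[3] = 97.

97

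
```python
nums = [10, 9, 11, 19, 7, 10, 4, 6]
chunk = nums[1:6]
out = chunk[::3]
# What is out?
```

nums has length 8. The slice nums[1:6] selects indices [1, 2, 3, 4, 5] (1->9, 2->11, 3->19, 4->7, 5->10), giving [9, 11, 19, 7, 10]. So chunk = [9, 11, 19, 7, 10]. chunk has length 5. The slice chunk[::3] selects indices [0, 3] (0->9, 3->7), giving [9, 7].

[9, 7]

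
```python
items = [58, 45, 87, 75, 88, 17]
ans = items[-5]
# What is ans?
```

items has length 6. Negative index -5 maps to positive index 6 + (-5) = 1. items[1] = 45.

45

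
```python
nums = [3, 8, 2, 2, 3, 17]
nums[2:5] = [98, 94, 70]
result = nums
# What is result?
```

nums starts as [3, 8, 2, 2, 3, 17] (length 6). The slice nums[2:5] covers indices [2, 3, 4] with values [2, 2, 3]. Replacing that slice with [98, 94, 70] (same length) produces [3, 8, 98, 94, 70, 17].

[3, 8, 98, 94, 70, 17]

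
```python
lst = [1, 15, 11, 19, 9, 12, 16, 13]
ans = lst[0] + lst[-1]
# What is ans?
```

lst has length 8. lst[0] = 1.
lst has length 8. Negative index -1 maps to positive index 8 + (-1) = 7. lst[7] = 13.
Sum: 1 + 13 = 14.

14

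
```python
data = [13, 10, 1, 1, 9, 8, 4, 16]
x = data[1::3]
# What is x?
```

data has length 8. The slice data[1::3] selects indices [1, 4, 7] (1->10, 4->9, 7->16), giving [10, 9, 16].

[10, 9, 16]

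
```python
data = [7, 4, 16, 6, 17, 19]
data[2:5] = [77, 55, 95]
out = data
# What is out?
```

data starts as [7, 4, 16, 6, 17, 19] (length 6). The slice data[2:5] covers indices [2, 3, 4] with values [16, 6, 17]. Replacing that slice with [77, 55, 95] (same length) produces [7, 4, 77, 55, 95, 19].

[7, 4, 77, 55, 95, 19]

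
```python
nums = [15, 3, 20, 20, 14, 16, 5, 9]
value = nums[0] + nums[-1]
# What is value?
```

nums has length 8. nums[0] = 15.
nums has length 8. Negative index -1 maps to positive index 8 + (-1) = 7. nums[7] = 9.
Sum: 15 + 9 = 24.

24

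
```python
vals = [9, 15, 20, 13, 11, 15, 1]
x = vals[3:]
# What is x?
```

vals has length 7. The slice vals[3:] selects indices [3, 4, 5, 6] (3->13, 4->11, 5->15, 6->1), giving [13, 11, 15, 1].

[13, 11, 15, 1]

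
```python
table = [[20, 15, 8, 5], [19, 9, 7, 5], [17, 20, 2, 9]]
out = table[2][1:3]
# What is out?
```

table[2] = [17, 20, 2, 9]. table[2] has length 4. The slice table[2][1:3] selects indices [1, 2] (1->20, 2->2), giving [20, 2].

[20, 2]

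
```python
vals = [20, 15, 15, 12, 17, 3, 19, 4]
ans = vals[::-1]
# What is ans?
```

vals has length 8. The slice vals[::-1] selects indices [7, 6, 5, 4, 3, 2, 1, 0] (7->4, 6->19, 5->3, 4->17, 3->12, 2->15, 1->15, 0->20), giving [4, 19, 3, 17, 12, 15, 15, 20].

[4, 19, 3, 17, 12, 15, 15, 20]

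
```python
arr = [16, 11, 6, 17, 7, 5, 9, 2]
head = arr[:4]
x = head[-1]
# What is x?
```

arr has length 8. The slice arr[:4] selects indices [0, 1, 2, 3] (0->16, 1->11, 2->6, 3->17), giving [16, 11, 6, 17]. So head = [16, 11, 6, 17]. Then head[-1] = 17.

17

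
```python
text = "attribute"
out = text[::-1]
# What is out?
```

text has length 9. The slice text[::-1] selects indices [8, 7, 6, 5, 4, 3, 2, 1, 0] (8->'e', 7->'t', 6->'u', 5->'b', 4->'i', 3->'r', 2->'t', 1->'t', 0->'a'), giving 'etubirtta'.

'etubirtta'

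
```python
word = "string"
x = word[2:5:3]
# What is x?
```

word has length 6. The slice word[2:5:3] selects indices [2] (2->'r'), giving 'r'.

'r'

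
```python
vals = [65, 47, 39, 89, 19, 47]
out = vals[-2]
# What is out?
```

vals has length 6. Negative index -2 maps to positive index 6 + (-2) = 4. vals[4] = 19.

19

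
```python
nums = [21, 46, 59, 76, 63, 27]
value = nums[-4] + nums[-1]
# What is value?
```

nums has length 6. Negative index -4 maps to positive index 6 + (-4) = 2. nums[2] = 59.
nums has length 6. Negative index -1 maps to positive index 6 + (-1) = 5. nums[5] = 27.
Sum: 59 + 27 = 86.

86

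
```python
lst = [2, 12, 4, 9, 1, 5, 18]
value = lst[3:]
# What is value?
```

lst has length 7. The slice lst[3:] selects indices [3, 4, 5, 6] (3->9, 4->1, 5->5, 6->18), giving [9, 1, 5, 18].

[9, 1, 5, 18]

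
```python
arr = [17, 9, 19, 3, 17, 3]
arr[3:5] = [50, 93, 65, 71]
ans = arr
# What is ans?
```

arr starts as [17, 9, 19, 3, 17, 3] (length 6). The slice arr[3:5] covers indices [3, 4] with values [3, 17]. Replacing that slice with [50, 93, 65, 71] (different length) produces [17, 9, 19, 50, 93, 65, 71, 3].

[17, 9, 19, 50, 93, 65, 71, 3]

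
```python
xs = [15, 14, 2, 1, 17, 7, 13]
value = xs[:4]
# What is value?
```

xs has length 7. The slice xs[:4] selects indices [0, 1, 2, 3] (0->15, 1->14, 2->2, 3->1), giving [15, 14, 2, 1].

[15, 14, 2, 1]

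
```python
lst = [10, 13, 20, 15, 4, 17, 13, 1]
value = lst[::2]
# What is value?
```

lst has length 8. The slice lst[::2] selects indices [0, 2, 4, 6] (0->10, 2->20, 4->4, 6->13), giving [10, 20, 4, 13].

[10, 20, 4, 13]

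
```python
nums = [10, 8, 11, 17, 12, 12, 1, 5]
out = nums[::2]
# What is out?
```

nums has length 8. The slice nums[::2] selects indices [0, 2, 4, 6] (0->10, 2->11, 4->12, 6->1), giving [10, 11, 12, 1].

[10, 11, 12, 1]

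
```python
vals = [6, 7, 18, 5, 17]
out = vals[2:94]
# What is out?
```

vals has length 5. The slice vals[2:94] selects indices [2, 3, 4] (2->18, 3->5, 4->17), giving [18, 5, 17].

[18, 5, 17]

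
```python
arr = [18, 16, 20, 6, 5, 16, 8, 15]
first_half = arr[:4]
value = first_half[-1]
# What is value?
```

arr has length 8. The slice arr[:4] selects indices [0, 1, 2, 3] (0->18, 1->16, 2->20, 3->6), giving [18, 16, 20, 6]. So first_half = [18, 16, 20, 6]. Then first_half[-1] = 6.

6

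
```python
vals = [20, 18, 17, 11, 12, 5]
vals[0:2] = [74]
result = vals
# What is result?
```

vals starts as [20, 18, 17, 11, 12, 5] (length 6). The slice vals[0:2] covers indices [0, 1] with values [20, 18]. Replacing that slice with [74] (different length) produces [74, 17, 11, 12, 5].

[74, 17, 11, 12, 5]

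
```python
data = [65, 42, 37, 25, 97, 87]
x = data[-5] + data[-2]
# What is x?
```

data has length 6. Negative index -5 maps to positive index 6 + (-5) = 1. data[1] = 42.
data has length 6. Negative index -2 maps to positive index 6 + (-2) = 4. data[4] = 97.
Sum: 42 + 97 = 139.

139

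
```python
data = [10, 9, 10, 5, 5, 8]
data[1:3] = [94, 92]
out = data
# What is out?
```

data starts as [10, 9, 10, 5, 5, 8] (length 6). The slice data[1:3] covers indices [1, 2] with values [9, 10]. Replacing that slice with [94, 92] (same length) produces [10, 94, 92, 5, 5, 8].

[10, 94, 92, 5, 5, 8]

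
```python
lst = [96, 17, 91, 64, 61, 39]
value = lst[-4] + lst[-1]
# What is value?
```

lst has length 6. Negative index -4 maps to positive index 6 + (-4) = 2. lst[2] = 91.
lst has length 6. Negative index -1 maps to positive index 6 + (-1) = 5. lst[5] = 39.
Sum: 91 + 39 = 130.

130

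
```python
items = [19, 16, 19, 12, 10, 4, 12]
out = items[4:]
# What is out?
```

items has length 7. The slice items[4:] selects indices [4, 5, 6] (4->10, 5->4, 6->12), giving [10, 4, 12].

[10, 4, 12]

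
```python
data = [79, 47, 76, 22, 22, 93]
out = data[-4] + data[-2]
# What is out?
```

data has length 6. Negative index -4 maps to positive index 6 + (-4) = 2. data[2] = 76.
data has length 6. Negative index -2 maps to positive index 6 + (-2) = 4. data[4] = 22.
Sum: 76 + 22 = 98.

98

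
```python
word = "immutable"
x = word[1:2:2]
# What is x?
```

word has length 9. The slice word[1:2:2] selects indices [1] (1->'m'), giving 'm'.

'm'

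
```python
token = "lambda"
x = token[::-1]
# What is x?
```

token has length 6. The slice token[::-1] selects indices [5, 4, 3, 2, 1, 0] (5->'a', 4->'d', 3->'b', 2->'m', 1->'a', 0->'l'), giving 'adbmal'.

'adbmal'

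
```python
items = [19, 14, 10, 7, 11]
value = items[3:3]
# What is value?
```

items has length 5. The slice items[3:3] resolves to an empty index range, so the result is [].

[]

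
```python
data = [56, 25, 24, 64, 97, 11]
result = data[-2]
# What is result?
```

data has length 6. Negative index -2 maps to positive index 6 + (-2) = 4. data[4] = 97.

97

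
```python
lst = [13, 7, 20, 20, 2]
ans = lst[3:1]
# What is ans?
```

lst has length 5. The slice lst[3:1] resolves to an empty index range, so the result is [].

[]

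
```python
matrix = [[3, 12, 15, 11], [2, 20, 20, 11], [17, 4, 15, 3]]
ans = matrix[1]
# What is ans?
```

matrix has 3 rows. Row 1 is [2, 20, 20, 11].

[2, 20, 20, 11]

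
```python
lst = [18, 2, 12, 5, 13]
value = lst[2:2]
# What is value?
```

lst has length 5. The slice lst[2:2] resolves to an empty index range, so the result is [].

[]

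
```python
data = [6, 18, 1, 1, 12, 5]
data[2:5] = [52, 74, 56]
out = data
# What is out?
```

data starts as [6, 18, 1, 1, 12, 5] (length 6). The slice data[2:5] covers indices [2, 3, 4] with values [1, 1, 12]. Replacing that slice with [52, 74, 56] (same length) produces [6, 18, 52, 74, 56, 5].

[6, 18, 52, 74, 56, 5]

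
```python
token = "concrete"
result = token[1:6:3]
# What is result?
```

token has length 8. The slice token[1:6:3] selects indices [1, 4] (1->'o', 4->'r'), giving 'or'.

'or'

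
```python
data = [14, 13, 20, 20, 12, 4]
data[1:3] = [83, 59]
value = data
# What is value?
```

data starts as [14, 13, 20, 20, 12, 4] (length 6). The slice data[1:3] covers indices [1, 2] with values [13, 20]. Replacing that slice with [83, 59] (same length) produces [14, 83, 59, 20, 12, 4].

[14, 83, 59, 20, 12, 4]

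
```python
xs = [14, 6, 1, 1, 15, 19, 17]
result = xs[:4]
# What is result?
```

xs has length 7. The slice xs[:4] selects indices [0, 1, 2, 3] (0->14, 1->6, 2->1, 3->1), giving [14, 6, 1, 1].

[14, 6, 1, 1]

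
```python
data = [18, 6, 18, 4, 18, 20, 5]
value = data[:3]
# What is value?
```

data has length 7. The slice data[:3] selects indices [0, 1, 2] (0->18, 1->6, 2->18), giving [18, 6, 18].

[18, 6, 18]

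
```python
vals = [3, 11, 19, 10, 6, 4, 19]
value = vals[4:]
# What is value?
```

vals has length 7. The slice vals[4:] selects indices [4, 5, 6] (4->6, 5->4, 6->19), giving [6, 4, 19].

[6, 4, 19]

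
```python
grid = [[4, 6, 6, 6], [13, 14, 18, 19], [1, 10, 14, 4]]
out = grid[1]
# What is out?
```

grid has 3 rows. Row 1 is [13, 14, 18, 19].

[13, 14, 18, 19]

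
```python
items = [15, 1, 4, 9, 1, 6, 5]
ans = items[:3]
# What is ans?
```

items has length 7. The slice items[:3] selects indices [0, 1, 2] (0->15, 1->1, 2->4), giving [15, 1, 4].

[15, 1, 4]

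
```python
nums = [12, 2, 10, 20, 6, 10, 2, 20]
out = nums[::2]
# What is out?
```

nums has length 8. The slice nums[::2] selects indices [0, 2, 4, 6] (0->12, 2->10, 4->6, 6->2), giving [12, 10, 6, 2].

[12, 10, 6, 2]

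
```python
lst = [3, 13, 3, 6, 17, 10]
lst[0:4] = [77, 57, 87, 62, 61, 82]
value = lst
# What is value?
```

lst starts as [3, 13, 3, 6, 17, 10] (length 6). The slice lst[0:4] covers indices [0, 1, 2, 3] with values [3, 13, 3, 6]. Replacing that slice with [77, 57, 87, 62, 61, 82] (different length) produces [77, 57, 87, 62, 61, 82, 17, 10].

[77, 57, 87, 62, 61, 82, 17, 10]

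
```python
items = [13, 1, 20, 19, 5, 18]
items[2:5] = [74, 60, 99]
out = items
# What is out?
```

items starts as [13, 1, 20, 19, 5, 18] (length 6). The slice items[2:5] covers indices [2, 3, 4] with values [20, 19, 5]. Replacing that slice with [74, 60, 99] (same length) produces [13, 1, 74, 60, 99, 18].

[13, 1, 74, 60, 99, 18]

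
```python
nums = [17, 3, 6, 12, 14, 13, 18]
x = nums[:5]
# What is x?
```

nums has length 7. The slice nums[:5] selects indices [0, 1, 2, 3, 4] (0->17, 1->3, 2->6, 3->12, 4->14), giving [17, 3, 6, 12, 14].

[17, 3, 6, 12, 14]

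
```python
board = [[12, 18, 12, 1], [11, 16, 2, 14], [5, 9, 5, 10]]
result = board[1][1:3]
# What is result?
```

board[1] = [11, 16, 2, 14]. board[1] has length 4. The slice board[1][1:3] selects indices [1, 2] (1->16, 2->2), giving [16, 2].

[16, 2]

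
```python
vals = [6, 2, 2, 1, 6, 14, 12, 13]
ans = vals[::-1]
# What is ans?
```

vals has length 8. The slice vals[::-1] selects indices [7, 6, 5, 4, 3, 2, 1, 0] (7->13, 6->12, 5->14, 4->6, 3->1, 2->2, 1->2, 0->6), giving [13, 12, 14, 6, 1, 2, 2, 6].

[13, 12, 14, 6, 1, 2, 2, 6]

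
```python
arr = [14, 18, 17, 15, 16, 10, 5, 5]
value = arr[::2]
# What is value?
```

arr has length 8. The slice arr[::2] selects indices [0, 2, 4, 6] (0->14, 2->17, 4->16, 6->5), giving [14, 17, 16, 5].

[14, 17, 16, 5]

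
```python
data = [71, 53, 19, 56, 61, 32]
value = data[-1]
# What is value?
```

data has length 6. Negative index -1 maps to positive index 6 + (-1) = 5. data[5] = 32.

32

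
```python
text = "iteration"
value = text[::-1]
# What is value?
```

text has length 9. The slice text[::-1] selects indices [8, 7, 6, 5, 4, 3, 2, 1, 0] (8->'n', 7->'o', 6->'i', 5->'t', 4->'a', 3->'r', 2->'e', 1->'t', 0->'i'), giving 'noitareti'.

'noitareti'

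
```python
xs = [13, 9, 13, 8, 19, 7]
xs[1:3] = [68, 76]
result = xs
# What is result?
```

xs starts as [13, 9, 13, 8, 19, 7] (length 6). The slice xs[1:3] covers indices [1, 2] with values [9, 13]. Replacing that slice with [68, 76] (same length) produces [13, 68, 76, 8, 19, 7].

[13, 68, 76, 8, 19, 7]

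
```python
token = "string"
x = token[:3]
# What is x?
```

token has length 6. The slice token[:3] selects indices [0, 1, 2] (0->'s', 1->'t', 2->'r'), giving 'str'.

'str'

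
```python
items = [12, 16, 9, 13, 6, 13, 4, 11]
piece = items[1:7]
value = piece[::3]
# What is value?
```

items has length 8. The slice items[1:7] selects indices [1, 2, 3, 4, 5, 6] (1->16, 2->9, 3->13, 4->6, 5->13, 6->4), giving [16, 9, 13, 6, 13, 4]. So piece = [16, 9, 13, 6, 13, 4]. piece has length 6. The slice piece[::3] selects indices [0, 3] (0->16, 3->6), giving [16, 6].

[16, 6]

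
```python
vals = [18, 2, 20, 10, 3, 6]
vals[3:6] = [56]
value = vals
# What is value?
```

vals starts as [18, 2, 20, 10, 3, 6] (length 6). The slice vals[3:6] covers indices [3, 4, 5] with values [10, 3, 6]. Replacing that slice with [56] (different length) produces [18, 2, 20, 56].

[18, 2, 20, 56]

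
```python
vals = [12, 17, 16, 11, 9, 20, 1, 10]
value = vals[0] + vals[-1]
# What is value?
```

vals has length 8. vals[0] = 12.
vals has length 8. Negative index -1 maps to positive index 8 + (-1) = 7. vals[7] = 10.
Sum: 12 + 10 = 22.

22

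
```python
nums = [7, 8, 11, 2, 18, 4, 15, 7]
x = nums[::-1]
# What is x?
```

nums has length 8. The slice nums[::-1] selects indices [7, 6, 5, 4, 3, 2, 1, 0] (7->7, 6->15, 5->4, 4->18, 3->2, 2->11, 1->8, 0->7), giving [7, 15, 4, 18, 2, 11, 8, 7].

[7, 15, 4, 18, 2, 11, 8, 7]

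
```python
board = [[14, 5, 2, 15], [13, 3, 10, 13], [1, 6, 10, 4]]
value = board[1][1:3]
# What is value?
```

board[1] = [13, 3, 10, 13]. board[1] has length 4. The slice board[1][1:3] selects indices [1, 2] (1->3, 2->10), giving [3, 10].

[3, 10]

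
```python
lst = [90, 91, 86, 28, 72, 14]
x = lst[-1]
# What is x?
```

lst has length 6. Negative index -1 maps to positive index 6 + (-1) = 5. lst[5] = 14.

14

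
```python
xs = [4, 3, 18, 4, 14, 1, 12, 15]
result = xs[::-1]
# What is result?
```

xs has length 8. The slice xs[::-1] selects indices [7, 6, 5, 4, 3, 2, 1, 0] (7->15, 6->12, 5->1, 4->14, 3->4, 2->18, 1->3, 0->4), giving [15, 12, 1, 14, 4, 18, 3, 4].

[15, 12, 1, 14, 4, 18, 3, 4]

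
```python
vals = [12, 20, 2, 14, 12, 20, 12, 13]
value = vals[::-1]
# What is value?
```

vals has length 8. The slice vals[::-1] selects indices [7, 6, 5, 4, 3, 2, 1, 0] (7->13, 6->12, 5->20, 4->12, 3->14, 2->2, 1->20, 0->12), giving [13, 12, 20, 12, 14, 2, 20, 12].

[13, 12, 20, 12, 14, 2, 20, 12]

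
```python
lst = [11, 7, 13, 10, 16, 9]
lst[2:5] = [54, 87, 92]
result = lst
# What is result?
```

lst starts as [11, 7, 13, 10, 16, 9] (length 6). The slice lst[2:5] covers indices [2, 3, 4] with values [13, 10, 16]. Replacing that slice with [54, 87, 92] (same length) produces [11, 7, 54, 87, 92, 9].

[11, 7, 54, 87, 92, 9]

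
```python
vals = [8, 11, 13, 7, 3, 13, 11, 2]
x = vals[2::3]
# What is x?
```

vals has length 8. The slice vals[2::3] selects indices [2, 5] (2->13, 5->13), giving [13, 13].

[13, 13]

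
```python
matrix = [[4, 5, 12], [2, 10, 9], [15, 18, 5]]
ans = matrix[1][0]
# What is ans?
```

matrix[1] = [2, 10, 9]. Taking column 0 of that row yields 2.

2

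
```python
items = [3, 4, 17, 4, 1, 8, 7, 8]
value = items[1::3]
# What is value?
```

items has length 8. The slice items[1::3] selects indices [1, 4, 7] (1->4, 4->1, 7->8), giving [4, 1, 8].

[4, 1, 8]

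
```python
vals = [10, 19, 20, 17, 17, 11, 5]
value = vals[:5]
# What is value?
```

vals has length 7. The slice vals[:5] selects indices [0, 1, 2, 3, 4] (0->10, 1->19, 2->20, 3->17, 4->17), giving [10, 19, 20, 17, 17].

[10, 19, 20, 17, 17]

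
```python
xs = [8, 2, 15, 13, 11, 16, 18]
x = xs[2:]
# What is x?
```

xs has length 7. The slice xs[2:] selects indices [2, 3, 4, 5, 6] (2->15, 3->13, 4->11, 5->16, 6->18), giving [15, 13, 11, 16, 18].

[15, 13, 11, 16, 18]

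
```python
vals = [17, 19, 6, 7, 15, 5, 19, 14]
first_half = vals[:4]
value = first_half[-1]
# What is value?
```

vals has length 8. The slice vals[:4] selects indices [0, 1, 2, 3] (0->17, 1->19, 2->6, 3->7), giving [17, 19, 6, 7]. So first_half = [17, 19, 6, 7]. Then first_half[-1] = 7.

7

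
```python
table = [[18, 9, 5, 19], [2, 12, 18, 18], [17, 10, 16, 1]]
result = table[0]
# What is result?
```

table has 3 rows. Row 0 is [18, 9, 5, 19].

[18, 9, 5, 19]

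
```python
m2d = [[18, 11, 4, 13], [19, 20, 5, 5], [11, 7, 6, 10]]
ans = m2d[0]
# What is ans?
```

m2d has 3 rows. Row 0 is [18, 11, 4, 13].

[18, 11, 4, 13]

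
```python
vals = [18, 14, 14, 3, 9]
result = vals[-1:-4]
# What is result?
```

vals has length 5. The slice vals[-1:-4] resolves to an empty index range, so the result is [].

[]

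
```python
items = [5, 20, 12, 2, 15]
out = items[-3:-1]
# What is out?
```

items has length 5. The slice items[-3:-1] selects indices [2, 3] (2->12, 3->2), giving [12, 2].

[12, 2]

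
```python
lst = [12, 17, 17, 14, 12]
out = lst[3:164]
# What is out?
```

lst has length 5. The slice lst[3:164] selects indices [3, 4] (3->14, 4->12), giving [14, 12].

[14, 12]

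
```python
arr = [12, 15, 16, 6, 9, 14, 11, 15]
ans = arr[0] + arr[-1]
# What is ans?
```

arr has length 8. arr[0] = 12.
arr has length 8. Negative index -1 maps to positive index 8 + (-1) = 7. arr[7] = 15.
Sum: 12 + 15 = 27.

27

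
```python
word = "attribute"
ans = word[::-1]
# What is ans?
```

word has length 9. The slice word[::-1] selects indices [8, 7, 6, 5, 4, 3, 2, 1, 0] (8->'e', 7->'t', 6->'u', 5->'b', 4->'i', 3->'r', 2->'t', 1->'t', 0->'a'), giving 'etubirtta'.

'etubirtta'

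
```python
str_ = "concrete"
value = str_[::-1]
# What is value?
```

str_ has length 8. The slice str_[::-1] selects indices [7, 6, 5, 4, 3, 2, 1, 0] (7->'e', 6->'t', 5->'e', 4->'r', 3->'c', 2->'n', 1->'o', 0->'c'), giving 'etercnoc'.

'etercnoc'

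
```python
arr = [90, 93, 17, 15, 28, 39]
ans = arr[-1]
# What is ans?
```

arr has length 6. Negative index -1 maps to positive index 6 + (-1) = 5. arr[5] = 39.

39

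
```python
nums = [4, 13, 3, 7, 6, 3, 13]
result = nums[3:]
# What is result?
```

nums has length 7. The slice nums[3:] selects indices [3, 4, 5, 6] (3->7, 4->6, 5->3, 6->13), giving [7, 6, 3, 13].

[7, 6, 3, 13]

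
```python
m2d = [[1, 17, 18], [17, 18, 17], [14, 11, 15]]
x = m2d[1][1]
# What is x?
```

m2d[1] = [17, 18, 17]. Taking column 1 of that row yields 18.

18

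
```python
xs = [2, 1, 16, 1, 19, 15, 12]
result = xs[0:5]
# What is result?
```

xs has length 7. The slice xs[0:5] selects indices [0, 1, 2, 3, 4] (0->2, 1->1, 2->16, 3->1, 4->19), giving [2, 1, 16, 1, 19].

[2, 1, 16, 1, 19]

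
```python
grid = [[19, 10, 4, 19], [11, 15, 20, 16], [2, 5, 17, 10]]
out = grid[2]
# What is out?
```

grid has 3 rows. Row 2 is [2, 5, 17, 10].

[2, 5, 17, 10]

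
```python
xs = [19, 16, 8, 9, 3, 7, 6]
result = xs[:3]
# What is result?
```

xs has length 7. The slice xs[:3] selects indices [0, 1, 2] (0->19, 1->16, 2->8), giving [19, 16, 8].

[19, 16, 8]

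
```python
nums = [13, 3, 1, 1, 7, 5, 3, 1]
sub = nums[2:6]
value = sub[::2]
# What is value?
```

nums has length 8. The slice nums[2:6] selects indices [2, 3, 4, 5] (2->1, 3->1, 4->7, 5->5), giving [1, 1, 7, 5]. So sub = [1, 1, 7, 5]. sub has length 4. The slice sub[::2] selects indices [0, 2] (0->1, 2->7), giving [1, 7].

[1, 7]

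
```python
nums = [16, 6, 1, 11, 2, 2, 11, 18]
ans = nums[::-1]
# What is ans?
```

nums has length 8. The slice nums[::-1] selects indices [7, 6, 5, 4, 3, 2, 1, 0] (7->18, 6->11, 5->2, 4->2, 3->11, 2->1, 1->6, 0->16), giving [18, 11, 2, 2, 11, 1, 6, 16].

[18, 11, 2, 2, 11, 1, 6, 16]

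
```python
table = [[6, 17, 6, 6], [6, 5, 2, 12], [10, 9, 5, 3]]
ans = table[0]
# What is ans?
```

table has 3 rows. Row 0 is [6, 17, 6, 6].

[6, 17, 6, 6]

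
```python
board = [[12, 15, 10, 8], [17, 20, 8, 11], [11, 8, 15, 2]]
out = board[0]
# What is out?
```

board has 3 rows. Row 0 is [12, 15, 10, 8].

[12, 15, 10, 8]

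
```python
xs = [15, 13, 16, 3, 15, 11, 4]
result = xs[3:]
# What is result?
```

xs has length 7. The slice xs[3:] selects indices [3, 4, 5, 6] (3->3, 4->15, 5->11, 6->4), giving [3, 15, 11, 4].

[3, 15, 11, 4]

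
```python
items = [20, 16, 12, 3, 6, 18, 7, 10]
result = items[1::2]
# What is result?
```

items has length 8. The slice items[1::2] selects indices [1, 3, 5, 7] (1->16, 3->3, 5->18, 7->10), giving [16, 3, 18, 10].

[16, 3, 18, 10]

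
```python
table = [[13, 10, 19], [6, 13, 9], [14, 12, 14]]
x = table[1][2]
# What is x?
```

table[1] = [6, 13, 9]. Taking column 2 of that row yields 9.

9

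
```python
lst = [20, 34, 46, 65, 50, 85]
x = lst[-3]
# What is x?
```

lst has length 6. Negative index -3 maps to positive index 6 + (-3) = 3. lst[3] = 65.

65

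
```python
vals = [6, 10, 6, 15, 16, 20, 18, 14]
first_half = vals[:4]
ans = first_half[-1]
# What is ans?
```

vals has length 8. The slice vals[:4] selects indices [0, 1, 2, 3] (0->6, 1->10, 2->6, 3->15), giving [6, 10, 6, 15]. So first_half = [6, 10, 6, 15]. Then first_half[-1] = 15.

15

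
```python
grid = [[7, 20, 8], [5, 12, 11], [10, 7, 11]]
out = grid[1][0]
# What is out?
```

grid[1] = [5, 12, 11]. Taking column 0 of that row yields 5.

5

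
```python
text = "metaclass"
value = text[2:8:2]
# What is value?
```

text has length 9. The slice text[2:8:2] selects indices [2, 4, 6] (2->'t', 4->'c', 6->'a'), giving 'tca'.

'tca'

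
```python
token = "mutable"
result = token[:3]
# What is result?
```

token has length 7. The slice token[:3] selects indices [0, 1, 2] (0->'m', 1->'u', 2->'t'), giving 'mut'.

'mut'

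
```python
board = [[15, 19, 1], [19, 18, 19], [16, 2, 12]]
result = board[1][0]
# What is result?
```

board[1] = [19, 18, 19]. Taking column 0 of that row yields 19.

19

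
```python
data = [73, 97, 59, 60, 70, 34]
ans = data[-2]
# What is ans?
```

data has length 6. Negative index -2 maps to positive index 6 + (-2) = 4. data[4] = 70.

70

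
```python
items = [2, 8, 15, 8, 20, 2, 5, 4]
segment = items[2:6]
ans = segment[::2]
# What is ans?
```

items has length 8. The slice items[2:6] selects indices [2, 3, 4, 5] (2->15, 3->8, 4->20, 5->2), giving [15, 8, 20, 2]. So segment = [15, 8, 20, 2]. segment has length 4. The slice segment[::2] selects indices [0, 2] (0->15, 2->20), giving [15, 20].

[15, 20]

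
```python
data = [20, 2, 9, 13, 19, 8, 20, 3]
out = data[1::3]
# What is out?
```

data has length 8. The slice data[1::3] selects indices [1, 4, 7] (1->2, 4->19, 7->3), giving [2, 19, 3].

[2, 19, 3]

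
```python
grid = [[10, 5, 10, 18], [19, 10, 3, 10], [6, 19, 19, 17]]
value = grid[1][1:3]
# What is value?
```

grid[1] = [19, 10, 3, 10]. grid[1] has length 4. The slice grid[1][1:3] selects indices [1, 2] (1->10, 2->3), giving [10, 3].

[10, 3]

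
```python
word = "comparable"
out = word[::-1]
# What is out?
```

word has length 10. The slice word[::-1] selects indices [9, 8, 7, 6, 5, 4, 3, 2, 1, 0] (9->'e', 8->'l', 7->'b', 6->'a', 5->'r', 4->'a', 3->'p', 2->'m', 1->'o', 0->'c'), giving 'elbarapmoc'.

'elbarapmoc'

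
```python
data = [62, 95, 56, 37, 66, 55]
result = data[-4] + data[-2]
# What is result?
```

data has length 6. Negative index -4 maps to positive index 6 + (-4) = 2. data[2] = 56.
data has length 6. Negative index -2 maps to positive index 6 + (-2) = 4. data[4] = 66.
Sum: 56 + 66 = 122.

122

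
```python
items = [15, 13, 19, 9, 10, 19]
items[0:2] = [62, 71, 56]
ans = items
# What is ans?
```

items starts as [15, 13, 19, 9, 10, 19] (length 6). The slice items[0:2] covers indices [0, 1] with values [15, 13]. Replacing that slice with [62, 71, 56] (different length) produces [62, 71, 56, 19, 9, 10, 19].

[62, 71, 56, 19, 9, 10, 19]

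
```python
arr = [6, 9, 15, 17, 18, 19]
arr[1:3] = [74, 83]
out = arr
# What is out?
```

arr starts as [6, 9, 15, 17, 18, 19] (length 6). The slice arr[1:3] covers indices [1, 2] with values [9, 15]. Replacing that slice with [74, 83] (same length) produces [6, 74, 83, 17, 18, 19].

[6, 74, 83, 17, 18, 19]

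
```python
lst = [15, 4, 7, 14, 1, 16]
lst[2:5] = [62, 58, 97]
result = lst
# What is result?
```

lst starts as [15, 4, 7, 14, 1, 16] (length 6). The slice lst[2:5] covers indices [2, 3, 4] with values [7, 14, 1]. Replacing that slice with [62, 58, 97] (same length) produces [15, 4, 62, 58, 97, 16].

[15, 4, 62, 58, 97, 16]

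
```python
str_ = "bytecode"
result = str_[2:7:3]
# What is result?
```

str_ has length 8. The slice str_[2:7:3] selects indices [2, 5] (2->'t', 5->'o'), giving 'to'.

'to'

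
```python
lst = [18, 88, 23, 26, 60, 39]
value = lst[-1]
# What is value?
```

lst has length 6. Negative index -1 maps to positive index 6 + (-1) = 5. lst[5] = 39.

39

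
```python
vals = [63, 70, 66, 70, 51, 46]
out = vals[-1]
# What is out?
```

vals has length 6. Negative index -1 maps to positive index 6 + (-1) = 5. vals[5] = 46.

46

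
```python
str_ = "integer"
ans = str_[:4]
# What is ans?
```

str_ has length 7. The slice str_[:4] selects indices [0, 1, 2, 3] (0->'i', 1->'n', 2->'t', 3->'e'), giving 'inte'.

'inte'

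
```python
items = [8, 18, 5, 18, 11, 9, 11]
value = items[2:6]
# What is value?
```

items has length 7. The slice items[2:6] selects indices [2, 3, 4, 5] (2->5, 3->18, 4->11, 5->9), giving [5, 18, 11, 9].

[5, 18, 11, 9]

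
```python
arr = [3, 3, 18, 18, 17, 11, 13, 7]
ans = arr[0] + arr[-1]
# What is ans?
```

arr has length 8. arr[0] = 3.
arr has length 8. Negative index -1 maps to positive index 8 + (-1) = 7. arr[7] = 7.
Sum: 3 + 7 = 10.

10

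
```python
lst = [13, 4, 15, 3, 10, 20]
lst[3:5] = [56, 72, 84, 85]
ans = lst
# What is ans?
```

lst starts as [13, 4, 15, 3, 10, 20] (length 6). The slice lst[3:5] covers indices [3, 4] with values [3, 10]. Replacing that slice with [56, 72, 84, 85] (different length) produces [13, 4, 15, 56, 72, 84, 85, 20].

[13, 4, 15, 56, 72, 84, 85, 20]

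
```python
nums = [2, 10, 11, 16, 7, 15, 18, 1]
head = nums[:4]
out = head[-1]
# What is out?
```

nums has length 8. The slice nums[:4] selects indices [0, 1, 2, 3] (0->2, 1->10, 2->11, 3->16), giving [2, 10, 11, 16]. So head = [2, 10, 11, 16]. Then head[-1] = 16.

16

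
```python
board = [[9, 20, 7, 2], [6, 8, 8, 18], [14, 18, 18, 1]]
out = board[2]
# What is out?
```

board has 3 rows. Row 2 is [14, 18, 18, 1].

[14, 18, 18, 1]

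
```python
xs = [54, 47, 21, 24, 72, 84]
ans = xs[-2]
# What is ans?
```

xs has length 6. Negative index -2 maps to positive index 6 + (-2) = 4. xs[4] = 72.

72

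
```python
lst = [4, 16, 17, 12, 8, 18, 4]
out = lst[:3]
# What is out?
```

lst has length 7. The slice lst[:3] selects indices [0, 1, 2] (0->4, 1->16, 2->17), giving [4, 16, 17].

[4, 16, 17]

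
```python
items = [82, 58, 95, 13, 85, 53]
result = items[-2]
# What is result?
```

items has length 6. Negative index -2 maps to positive index 6 + (-2) = 4. items[4] = 85.

85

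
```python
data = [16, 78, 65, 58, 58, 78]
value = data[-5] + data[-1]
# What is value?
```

data has length 6. Negative index -5 maps to positive index 6 + (-5) = 1. data[1] = 78.
data has length 6. Negative index -1 maps to positive index 6 + (-1) = 5. data[5] = 78.
Sum: 78 + 78 = 156.

156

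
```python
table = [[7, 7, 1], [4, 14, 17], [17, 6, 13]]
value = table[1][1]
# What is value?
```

table[1] = [4, 14, 17]. Taking column 1 of that row yields 14.

14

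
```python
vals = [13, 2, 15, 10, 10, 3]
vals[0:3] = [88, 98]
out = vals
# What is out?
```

vals starts as [13, 2, 15, 10, 10, 3] (length 6). The slice vals[0:3] covers indices [0, 1, 2] with values [13, 2, 15]. Replacing that slice with [88, 98] (different length) produces [88, 98, 10, 10, 3].

[88, 98, 10, 10, 3]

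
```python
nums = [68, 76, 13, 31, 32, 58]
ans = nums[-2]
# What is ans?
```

nums has length 6. Negative index -2 maps to positive index 6 + (-2) = 4. nums[4] = 32.

32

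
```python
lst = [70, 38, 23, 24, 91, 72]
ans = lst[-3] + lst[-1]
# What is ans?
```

lst has length 6. Negative index -3 maps to positive index 6 + (-3) = 3. lst[3] = 24.
lst has length 6. Negative index -1 maps to positive index 6 + (-1) = 5. lst[5] = 72.
Sum: 24 + 72 = 96.

96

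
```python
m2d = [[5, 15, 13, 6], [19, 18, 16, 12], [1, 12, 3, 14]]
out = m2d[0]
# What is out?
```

m2d has 3 rows. Row 0 is [5, 15, 13, 6].

[5, 15, 13, 6]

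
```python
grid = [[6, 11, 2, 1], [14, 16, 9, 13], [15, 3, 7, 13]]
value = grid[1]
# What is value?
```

grid has 3 rows. Row 1 is [14, 16, 9, 13].

[14, 16, 9, 13]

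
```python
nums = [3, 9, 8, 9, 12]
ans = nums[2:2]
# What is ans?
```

nums has length 5. The slice nums[2:2] resolves to an empty index range, so the result is [].

[]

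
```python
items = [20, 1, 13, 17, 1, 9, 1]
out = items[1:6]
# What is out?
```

items has length 7. The slice items[1:6] selects indices [1, 2, 3, 4, 5] (1->1, 2->13, 3->17, 4->1, 5->9), giving [1, 13, 17, 1, 9].

[1, 13, 17, 1, 9]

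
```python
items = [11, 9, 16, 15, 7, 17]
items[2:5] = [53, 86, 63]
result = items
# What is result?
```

items starts as [11, 9, 16, 15, 7, 17] (length 6). The slice items[2:5] covers indices [2, 3, 4] with values [16, 15, 7]. Replacing that slice with [53, 86, 63] (same length) produces [11, 9, 53, 86, 63, 17].

[11, 9, 53, 86, 63, 17]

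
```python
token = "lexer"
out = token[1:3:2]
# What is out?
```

token has length 5. The slice token[1:3:2] selects indices [1] (1->'e'), giving 'e'.

'e'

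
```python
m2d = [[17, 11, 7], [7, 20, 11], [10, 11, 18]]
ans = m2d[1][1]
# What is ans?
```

m2d[1] = [7, 20, 11]. Taking column 1 of that row yields 20.

20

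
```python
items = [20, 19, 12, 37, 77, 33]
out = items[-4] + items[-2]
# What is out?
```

items has length 6. Negative index -4 maps to positive index 6 + (-4) = 2. items[2] = 12.
items has length 6. Negative index -2 maps to positive index 6 + (-2) = 4. items[4] = 77.
Sum: 12 + 77 = 89.

89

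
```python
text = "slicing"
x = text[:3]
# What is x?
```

text has length 7. The slice text[:3] selects indices [0, 1, 2] (0->'s', 1->'l', 2->'i'), giving 'sli'.

'sli'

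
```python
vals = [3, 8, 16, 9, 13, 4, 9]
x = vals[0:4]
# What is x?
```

vals has length 7. The slice vals[0:4] selects indices [0, 1, 2, 3] (0->3, 1->8, 2->16, 3->9), giving [3, 8, 16, 9].

[3, 8, 16, 9]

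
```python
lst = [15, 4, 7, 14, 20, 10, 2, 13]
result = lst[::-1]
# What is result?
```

lst has length 8. The slice lst[::-1] selects indices [7, 6, 5, 4, 3, 2, 1, 0] (7->13, 6->2, 5->10, 4->20, 3->14, 2->7, 1->4, 0->15), giving [13, 2, 10, 20, 14, 7, 4, 15].

[13, 2, 10, 20, 14, 7, 4, 15]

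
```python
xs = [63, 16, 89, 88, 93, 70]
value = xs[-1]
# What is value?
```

xs has length 6. Negative index -1 maps to positive index 6 + (-1) = 5. xs[5] = 70.

70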